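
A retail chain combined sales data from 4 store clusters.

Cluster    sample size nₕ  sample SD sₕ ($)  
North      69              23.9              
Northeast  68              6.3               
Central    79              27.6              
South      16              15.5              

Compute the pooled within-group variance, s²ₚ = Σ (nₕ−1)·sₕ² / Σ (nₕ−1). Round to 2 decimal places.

458.43

Degrees of freedom: 68 + 67 + 78 + 15 = 228.
Σ(nₕ−1)sₕ² = 68·571.21 + 67·39.69 + 78·761.76 + 15·240.25 = 104522.54.
s²ₚ = 104522.54 / 228 = 458.4322... → 458.43.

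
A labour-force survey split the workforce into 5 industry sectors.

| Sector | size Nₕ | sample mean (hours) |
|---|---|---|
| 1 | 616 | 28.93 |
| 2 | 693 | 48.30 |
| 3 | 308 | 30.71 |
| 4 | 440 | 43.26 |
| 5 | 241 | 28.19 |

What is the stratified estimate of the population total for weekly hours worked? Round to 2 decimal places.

1: 616·28.93 = 17820.88
2: 693·48.30 = 33471.9
3: 308·30.71 = 9458.68
4: 440·43.26 = 19034.4
5: 241·28.19 = 6793.79
τ̂ = Σ Nₕx̄ₕ = 86579.65.

86579.65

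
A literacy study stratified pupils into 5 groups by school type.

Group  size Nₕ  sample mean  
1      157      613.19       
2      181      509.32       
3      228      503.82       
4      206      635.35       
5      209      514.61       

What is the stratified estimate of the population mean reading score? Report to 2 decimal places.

N = 157 + 181 + 228 + 206 + 209 = 981.
Weight each subgroup mean by Nₕ/N and sum.
Σ Nₕx̄ₕ = 157·613.19 + 181·509.32 + 228·503.82 + 206·635.35 + 209·514.61 = 96270.83 + 92186.92 + 114870.96 + 130882.1 + 107553.49 = 541764.3.
Divide by N: 541764.3 / 981 = 552.2572... → 552.26.

552.26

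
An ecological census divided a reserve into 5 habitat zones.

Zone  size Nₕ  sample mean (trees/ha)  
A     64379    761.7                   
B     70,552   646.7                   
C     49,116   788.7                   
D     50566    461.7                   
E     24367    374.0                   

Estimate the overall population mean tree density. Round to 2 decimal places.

N = 258980; weights Wₕ = Nₕ/N = (0.2486, 0.2724, 0.1897, 0.1953, 0.0941).
x̄_st = Σ Wₕ·x̄ₕ = 0.2486·761.7 + 0.2724·646.7 + 0.1897·788.7 + 0.1953·461.7 + 0.0941·374.0 ≈ 640.4388...
→ 640.44.

640.44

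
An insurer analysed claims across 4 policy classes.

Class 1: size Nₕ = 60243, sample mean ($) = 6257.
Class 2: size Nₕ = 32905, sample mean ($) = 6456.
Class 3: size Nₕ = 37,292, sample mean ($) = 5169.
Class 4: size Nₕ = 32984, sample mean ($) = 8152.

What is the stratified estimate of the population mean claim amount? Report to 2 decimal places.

6431.26

x̄_st = (Σ Nₕx̄ₕ) / (Σ Nₕ) = (60243·6257 + 32905·6456 + 37292·5169 + 32984·8152) / 163424
= 1051023047 / 163424 = 6431.2650... → 6431.26.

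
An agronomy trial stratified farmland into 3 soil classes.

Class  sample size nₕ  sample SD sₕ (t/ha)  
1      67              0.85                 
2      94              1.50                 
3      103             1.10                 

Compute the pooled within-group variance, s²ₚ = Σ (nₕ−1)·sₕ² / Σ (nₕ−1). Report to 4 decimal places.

1.4573

Degrees of freedom: 66 + 93 + 102 = 261.
Σ(nₕ−1)sₕ² = 66·0.7225 + 93·2.25 + 102·1.21 = 380.355.
s²ₚ = 380.355 / 261 = 1.457299... → 1.4573.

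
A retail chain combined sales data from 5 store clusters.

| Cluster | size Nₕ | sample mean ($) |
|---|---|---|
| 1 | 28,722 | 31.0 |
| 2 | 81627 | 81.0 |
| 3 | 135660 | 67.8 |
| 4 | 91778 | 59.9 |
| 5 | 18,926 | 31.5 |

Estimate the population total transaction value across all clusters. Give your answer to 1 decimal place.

22793588.2

1: 28722·31.0 = 890382
2: 81627·81.0 = 6611787
3: 135660·67.8 = 9197748
4: 91778·59.9 = 5497502.2
5: 18926·31.5 = 596169
τ̂ = Σ Nₕx̄ₕ = 22793588.2.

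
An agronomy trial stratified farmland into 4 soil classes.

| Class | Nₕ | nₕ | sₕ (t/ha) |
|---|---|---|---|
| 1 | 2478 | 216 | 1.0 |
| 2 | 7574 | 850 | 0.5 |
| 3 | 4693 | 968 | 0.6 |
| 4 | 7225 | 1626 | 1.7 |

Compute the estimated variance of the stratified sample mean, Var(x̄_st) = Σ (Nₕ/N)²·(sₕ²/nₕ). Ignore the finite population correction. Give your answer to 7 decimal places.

N = 21970; Wₕ = Nₕ/N.
class 1: (2478/21970)²·1.0²/216 = 0.0000588964
class 2: (7574/21970)²·0.5²/850 = 0.0000349552
class 3: (4693/21970)²·0.6²/968 = 0.0000169695
class 4: (7225/21970)²·1.7²/1626 = 0.0001922175
Sum = 0.0003030385 → 0.0003030.

0.0003030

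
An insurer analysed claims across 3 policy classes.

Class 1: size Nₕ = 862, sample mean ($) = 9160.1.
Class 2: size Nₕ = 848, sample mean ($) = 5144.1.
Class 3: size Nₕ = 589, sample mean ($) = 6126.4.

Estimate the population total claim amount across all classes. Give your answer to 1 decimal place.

Estimate total by summing Nₕ·x̄ₕ over strata.
862·9160.1 + 848·5144.1 + 589·6126.4 = 7896006.2 + 4362196.8 + 3608449.6 = 15866652.6.

15866652.6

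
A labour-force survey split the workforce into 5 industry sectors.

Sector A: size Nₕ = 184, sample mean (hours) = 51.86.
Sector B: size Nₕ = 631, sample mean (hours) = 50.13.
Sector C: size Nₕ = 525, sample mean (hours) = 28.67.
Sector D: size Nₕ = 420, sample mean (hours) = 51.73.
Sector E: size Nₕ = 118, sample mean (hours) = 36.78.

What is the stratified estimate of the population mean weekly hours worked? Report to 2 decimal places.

43.82

N = 1878; weights Wₕ = Nₕ/N = (0.0980, 0.3360, 0.2796, 0.2236, 0.0628).
x̄_st = Σ Wₕ·x̄ₕ = 0.0980·51.86 + 0.3360·50.13 + 0.2796·28.67 + 0.2236·51.73 + 0.0628·36.78 ≈ 43.8193...
→ 43.82.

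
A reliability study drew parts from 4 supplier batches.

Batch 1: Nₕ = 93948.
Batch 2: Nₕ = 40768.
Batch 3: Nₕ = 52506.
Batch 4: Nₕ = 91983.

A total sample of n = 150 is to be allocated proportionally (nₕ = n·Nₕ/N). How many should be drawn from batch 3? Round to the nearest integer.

28

N = 93948 + 40768 + 52506 + 91983 = 279205.
n_3 = 150·52506/279205 = 28.208... → 28.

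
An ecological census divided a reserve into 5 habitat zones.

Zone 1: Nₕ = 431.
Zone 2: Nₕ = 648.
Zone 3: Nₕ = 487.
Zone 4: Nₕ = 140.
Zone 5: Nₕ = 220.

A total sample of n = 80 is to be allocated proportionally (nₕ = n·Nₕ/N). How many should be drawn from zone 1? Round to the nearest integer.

18

N = 431 + 648 + 487 + 140 + 220 = 1926.
n_1 = 80·431/1926 = 17.902... → 18.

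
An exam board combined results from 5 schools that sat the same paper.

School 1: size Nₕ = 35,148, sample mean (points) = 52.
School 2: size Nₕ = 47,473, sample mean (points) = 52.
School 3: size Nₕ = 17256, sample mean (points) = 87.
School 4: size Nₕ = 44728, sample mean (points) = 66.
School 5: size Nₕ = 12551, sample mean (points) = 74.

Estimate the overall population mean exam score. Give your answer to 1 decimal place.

x̄_st = (Σ Nₕx̄ₕ) / (Σ Nₕ) = (35148·52 + 47473·52 + 17256·87 + 44728·66 + 12551·74) / 157156
= 9678386 / 157156 = 61.585... → 61.6.

61.6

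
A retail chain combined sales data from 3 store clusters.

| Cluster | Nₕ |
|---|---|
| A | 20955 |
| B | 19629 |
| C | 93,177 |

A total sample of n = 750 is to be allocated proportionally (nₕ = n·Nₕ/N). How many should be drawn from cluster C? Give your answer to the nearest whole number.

N = 20955 + 19629 + 93177 = 133761.
n_C = 750·93177/133761 = 522.445... → 522.

522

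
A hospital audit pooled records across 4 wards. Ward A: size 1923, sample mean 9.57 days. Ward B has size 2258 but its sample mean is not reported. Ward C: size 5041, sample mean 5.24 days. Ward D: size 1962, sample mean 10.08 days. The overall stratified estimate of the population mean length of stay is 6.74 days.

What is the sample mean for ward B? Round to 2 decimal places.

4.78

N = 1923 + 2258 + 5041 + 1962 = 11184.
Overall total = μ·N = 6.74·11184 = 75380.16.
Subtract the known strata: 1923·9.57 + 5041·5.24 + 1962·10.08 = 64594.91.
Remaining total for ward B: 75380.16 − 64594.91 = 10785.25.
Divide by its size: 10785.25 / 2258 = 4.7765... → 4.78.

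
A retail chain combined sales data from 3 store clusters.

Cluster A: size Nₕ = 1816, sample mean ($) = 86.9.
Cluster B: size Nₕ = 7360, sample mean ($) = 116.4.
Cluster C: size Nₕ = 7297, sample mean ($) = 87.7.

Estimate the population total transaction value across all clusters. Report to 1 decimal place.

A: 1816·86.9 = 157810.4
B: 7360·116.4 = 856704
C: 7297·87.7 = 639946.9
τ̂ = Σ Nₕx̄ₕ = 1654461.3.

1654461.3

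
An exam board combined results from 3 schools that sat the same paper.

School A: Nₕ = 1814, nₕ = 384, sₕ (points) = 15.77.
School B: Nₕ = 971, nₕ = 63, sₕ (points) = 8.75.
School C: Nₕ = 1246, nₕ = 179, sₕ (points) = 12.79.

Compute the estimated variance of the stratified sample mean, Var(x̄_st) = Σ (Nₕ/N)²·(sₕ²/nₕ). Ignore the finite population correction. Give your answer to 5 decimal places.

0.28899

N = 4031; Wₕ = Nₕ/N.
school A: (1814/4031)²·15.77²/384 = 0.13115388
school B: (971/4031)²·8.75²/63 = 0.07051612
school C: (1246/4031)²·12.79²/179 = 0.08731695
Sum = 0.28898695 → 0.28899.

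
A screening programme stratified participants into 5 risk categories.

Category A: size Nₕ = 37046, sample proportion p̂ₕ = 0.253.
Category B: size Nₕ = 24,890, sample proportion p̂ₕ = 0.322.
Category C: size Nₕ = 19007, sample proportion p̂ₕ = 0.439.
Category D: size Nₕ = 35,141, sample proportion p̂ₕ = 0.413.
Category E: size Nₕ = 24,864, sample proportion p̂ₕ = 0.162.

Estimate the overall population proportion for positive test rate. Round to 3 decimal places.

Wₕ = Nₕ/N with N = 140948: 0.2628, 0.1766, 0.1349, 0.2493, 0.1764.
p̂_st = 0.2628·0.253 + 0.1766·0.322 + 0.1349·0.439 + 0.2493·0.413 + 0.1764·0.162 ≈ 0.31411... → 0.314.

0.314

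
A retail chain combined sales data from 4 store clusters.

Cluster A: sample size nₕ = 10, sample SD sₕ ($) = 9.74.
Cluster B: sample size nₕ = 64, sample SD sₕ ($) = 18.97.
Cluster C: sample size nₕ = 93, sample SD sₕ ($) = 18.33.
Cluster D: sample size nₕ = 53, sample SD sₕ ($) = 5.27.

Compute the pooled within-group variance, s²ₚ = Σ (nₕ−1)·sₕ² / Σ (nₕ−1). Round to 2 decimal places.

A: (10−1)·9.74² = 9·94.8676 = 853.8084
B: (64−1)·18.97² = 63·359.8609 = 22671.2367
C: (93−1)·18.33² = 92·335.9889 = 30910.9788
D: (53−1)·5.27² = 52·27.7729 = 1444.1908
Numerator = 55880.2147; denominator = Σ(nₕ−1) = 216.
s²ₚ = 55880.2147/216 = 258.7047... → 258.70.

258.70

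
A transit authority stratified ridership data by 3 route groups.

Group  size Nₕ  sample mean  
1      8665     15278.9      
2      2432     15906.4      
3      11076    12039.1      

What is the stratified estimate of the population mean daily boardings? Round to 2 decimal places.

13729.36

N = 8665 + 2432 + 11076 = 22173.
The stratified mean weights each stratum mean by its population share Nₕ/N.
Σ Nₕx̄ₕ = 8665·15278.9 + 2432·15906.4 + 11076·12039.1 = 132391668.5 + 38684364.8 + 133345071.6 = 304421104.9.
Divide by N: 304421104.9 / 22173 = 13729.3603... → 13729.36.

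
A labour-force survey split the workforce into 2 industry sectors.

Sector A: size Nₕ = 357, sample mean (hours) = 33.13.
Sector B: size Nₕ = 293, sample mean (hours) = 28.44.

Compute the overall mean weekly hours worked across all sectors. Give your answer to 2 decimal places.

N = 650; weights Wₕ = Nₕ/N = (0.5492, 0.4508).
x̄_st = Σ Wₕ·x̄ₕ = 0.5492·33.13 + 0.4508·28.44 ≈ 31.0159...
→ 31.02.

31.02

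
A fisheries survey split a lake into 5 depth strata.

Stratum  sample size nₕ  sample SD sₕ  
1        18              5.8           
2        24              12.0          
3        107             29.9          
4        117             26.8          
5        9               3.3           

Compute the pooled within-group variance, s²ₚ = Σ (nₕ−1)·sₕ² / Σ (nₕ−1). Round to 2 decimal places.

1: (18−1)·5.8² = 17·33.64 = 571.88
2: (24−1)·12.0² = 23·144 = 3312
3: (107−1)·29.9² = 106·894.01 = 94765.06
4: (117−1)·26.8² = 116·718.24 = 83315.84
5: (9−1)·3.3² = 8·10.89 = 87.12
Numerator = 182051.9; denominator = Σ(nₕ−1) = 270.
s²ₚ = 182051.9/270 = 674.2663... → 674.27.

674.27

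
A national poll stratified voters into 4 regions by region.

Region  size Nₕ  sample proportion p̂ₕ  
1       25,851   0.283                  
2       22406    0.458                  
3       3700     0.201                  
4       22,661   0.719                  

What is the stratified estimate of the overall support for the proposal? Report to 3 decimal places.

N = 25851 + 22406 + 3700 + 22661 = 74618.
Overall proportion = Σ (Nₕ/N)·p̂ₕ.
Σ Nₕp̂ₕ = 7315.833 + 10261.948 + 743.7 + 16293.259 = 34614.74.
34614.74 / 74618 = 0.46389... → 0.464.

0.464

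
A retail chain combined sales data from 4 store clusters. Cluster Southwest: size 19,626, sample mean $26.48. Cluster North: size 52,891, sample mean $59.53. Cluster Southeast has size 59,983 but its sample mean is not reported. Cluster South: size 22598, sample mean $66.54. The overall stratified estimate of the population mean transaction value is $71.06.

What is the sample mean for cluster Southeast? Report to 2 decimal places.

97.52

N = 19626 + 52891 + 59983 + 22598 = 155098.
Overall total = μ·N = 71.06·155098 = 11021263.88.
Subtract the known strata: 19626·26.48 + 52891·59.53 + 22598·66.54 = 5171968.63.
Remaining total for cluster Southeast: 11021263.88 − 5171968.63 = 5849295.25.
Divide by its size: 5849295.25 / 59983 = 97.5159... → 97.52.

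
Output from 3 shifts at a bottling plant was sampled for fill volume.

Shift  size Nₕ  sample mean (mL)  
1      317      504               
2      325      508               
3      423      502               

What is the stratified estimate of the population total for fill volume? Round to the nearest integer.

Population total = Σ Nₕ·x̄ₕ (each stratum's size times its mean).
317·504 + 325·508 + 423·502 = 159768 + 165100 + 212346 = 537214.

537214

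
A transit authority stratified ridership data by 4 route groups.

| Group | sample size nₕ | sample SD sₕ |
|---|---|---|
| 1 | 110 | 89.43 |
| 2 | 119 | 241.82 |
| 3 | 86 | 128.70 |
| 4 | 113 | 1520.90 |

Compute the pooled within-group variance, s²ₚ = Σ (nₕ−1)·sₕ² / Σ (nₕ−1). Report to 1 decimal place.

632668.1

Degrees of freedom: 109 + 118 + 85 + 112 = 424.
Σ(nₕ−1)sₕ² = 109·7997.7249 + 118·58476.9124 + 85·16563.69 + 112·2313136.81 = 268251264.0473.
s²ₚ = 268251264.0473 / 424 = 632668.076... → 632668.1.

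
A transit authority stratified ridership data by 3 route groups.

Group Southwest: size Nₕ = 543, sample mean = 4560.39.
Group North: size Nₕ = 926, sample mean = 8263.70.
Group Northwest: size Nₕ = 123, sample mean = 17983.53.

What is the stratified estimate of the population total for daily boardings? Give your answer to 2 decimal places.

Southwest: 543·4560.39 = 2476291.77
North: 926·8263.70 = 7652186.2
Northwest: 123·17983.53 = 2211974.19
τ̂ = Σ Nₕx̄ₕ = 12340452.16.

12340452.16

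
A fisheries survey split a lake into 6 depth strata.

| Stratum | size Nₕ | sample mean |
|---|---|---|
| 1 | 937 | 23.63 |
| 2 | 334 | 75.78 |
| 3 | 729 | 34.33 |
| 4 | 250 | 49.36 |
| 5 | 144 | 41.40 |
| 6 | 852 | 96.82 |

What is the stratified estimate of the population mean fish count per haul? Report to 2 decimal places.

53.38

N = 937 + 334 + 729 + 250 + 144 + 852 = 3246.
Overall mean = Σ (Nₕ/N)·x̄ₕ — weight by population share, not a simple average.
Σ Nₕx̄ₕ = 937·23.63 + 334·75.78 + 729·34.33 + 250·49.36 + 144·41.40 + 852·96.82 = 22141.31 + 25310.52 + 25026.57 + 12340 + 5961.6 + 82490.64 = 173270.64.
Divide by N: 173270.64 / 3246 = 53.3797... → 53.38.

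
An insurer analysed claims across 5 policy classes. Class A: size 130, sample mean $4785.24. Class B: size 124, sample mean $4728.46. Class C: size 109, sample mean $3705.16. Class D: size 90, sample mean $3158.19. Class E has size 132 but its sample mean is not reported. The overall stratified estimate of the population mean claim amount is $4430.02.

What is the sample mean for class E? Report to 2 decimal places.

5265.54

N = 130 + 124 + 109 + 90 + 132 = 585.
Overall total = μ·N = 4430.02·585 = 2591561.7.
Subtract the known strata: 130·4785.24 + 124·4728.46 + 109·3705.16 + 90·3158.19 = 1896509.78.
Remaining total for class E: 2591561.7 − 1896509.78 = 695051.92.
Divide by its size: 695051.92 / 132 = 5265.5448... → 5265.54.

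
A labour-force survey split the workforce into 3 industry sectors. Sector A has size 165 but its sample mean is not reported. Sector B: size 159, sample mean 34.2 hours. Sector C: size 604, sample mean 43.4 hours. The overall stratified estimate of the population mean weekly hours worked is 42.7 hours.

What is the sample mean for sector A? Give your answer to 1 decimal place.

Σ Nₕx̄ₕ = N·μ, so 165·x̄_A = 928·42.7 − (159·34.2 + 604·43.4).
= 39625.6 − 31651.4 = 7974.2.
x̄_A = 7974.2 / 165 = 48.328... → 48.3.

48.3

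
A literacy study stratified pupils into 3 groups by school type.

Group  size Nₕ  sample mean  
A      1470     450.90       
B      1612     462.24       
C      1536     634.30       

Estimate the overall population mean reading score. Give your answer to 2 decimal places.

N = 1470 + 1612 + 1536 = 4618.
Weight each subgroup mean by Nₕ/N and sum.
Σ Nₕx̄ₕ = 1470·450.90 + 1612·462.24 + 1536·634.30 = 662823 + 745130.88 + 974284.8 = 2382238.68.
Divide by N: 2382238.68 / 4618 = 515.8594... → 515.86.

515.86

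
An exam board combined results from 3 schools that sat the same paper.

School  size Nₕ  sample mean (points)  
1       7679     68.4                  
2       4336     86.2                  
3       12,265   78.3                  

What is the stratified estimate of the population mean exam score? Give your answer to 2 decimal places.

N = 7679 + 4336 + 12265 = 24280.
Weight each subgroup mean by Nₕ/N and sum.
Σ Nₕx̄ₕ = 7679·68.4 + 4336·86.2 + 12265·78.3 = 525243.6 + 373763.2 + 960349.5 = 1859356.3.
Divide by N: 1859356.3 / 24280 = 76.5797... → 76.58.

76.58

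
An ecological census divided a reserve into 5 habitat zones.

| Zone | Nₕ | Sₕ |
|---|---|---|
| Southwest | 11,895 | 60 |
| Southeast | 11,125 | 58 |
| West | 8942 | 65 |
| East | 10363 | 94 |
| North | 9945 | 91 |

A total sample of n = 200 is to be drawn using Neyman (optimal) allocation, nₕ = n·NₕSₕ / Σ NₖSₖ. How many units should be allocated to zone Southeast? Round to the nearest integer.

34

Σ NₕSₕ = 11895·60 + 11125·58 + 8942·65 + 10363·94 + 9945·91 = 3819297.
Share for Southeast: 645250/3819297 = 0.16894.
n_Southeast = 200 × 0.16894 = 33.789... → 34.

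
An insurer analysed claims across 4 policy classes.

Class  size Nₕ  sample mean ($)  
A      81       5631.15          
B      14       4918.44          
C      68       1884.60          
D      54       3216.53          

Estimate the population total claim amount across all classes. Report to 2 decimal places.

826826.73

A: 81·5631.15 = 456123.15
B: 14·4918.44 = 68858.16
C: 68·1884.60 = 128152.8
D: 54·3216.53 = 173692.62
τ̂ = Σ Nₕx̄ₕ = 826826.73.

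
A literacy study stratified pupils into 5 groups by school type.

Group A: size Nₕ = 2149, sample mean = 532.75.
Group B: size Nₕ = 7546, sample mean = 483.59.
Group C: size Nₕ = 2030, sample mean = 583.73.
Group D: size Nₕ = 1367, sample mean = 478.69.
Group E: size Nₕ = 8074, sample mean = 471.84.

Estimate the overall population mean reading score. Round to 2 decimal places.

493.39

x̄_st = (Σ Nₕx̄ₕ) / (Σ Nₕ) = (2149·532.75 + 7546·483.59 + 2030·583.73 + 1367·478.69 + 8074·471.84) / 21166
= 10443027.18 / 21166 = 493.3869... → 493.39.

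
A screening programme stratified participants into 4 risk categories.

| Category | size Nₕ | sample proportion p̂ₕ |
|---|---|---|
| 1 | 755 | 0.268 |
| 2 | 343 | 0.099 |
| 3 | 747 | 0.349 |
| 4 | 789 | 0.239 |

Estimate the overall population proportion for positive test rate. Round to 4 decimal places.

0.2603

N = 755 + 343 + 747 + 789 = 2634.
Overall proportion = Σ (Nₕ/N)·p̂ₕ.
Σ Nₕp̂ₕ = 202.34 + 33.957 + 260.703 + 188.571 = 685.571.
685.571 / 2634 = 0.260278... → 0.2603.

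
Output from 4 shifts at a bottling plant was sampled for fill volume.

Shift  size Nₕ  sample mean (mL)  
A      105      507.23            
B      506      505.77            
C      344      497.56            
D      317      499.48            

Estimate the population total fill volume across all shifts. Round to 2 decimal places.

A: 105·507.23 = 53259.15
B: 506·505.77 = 255919.62
C: 344·497.56 = 171160.64
D: 317·499.48 = 158335.16
τ̂ = Σ Nₕx̄ₕ = 638674.57.

638674.57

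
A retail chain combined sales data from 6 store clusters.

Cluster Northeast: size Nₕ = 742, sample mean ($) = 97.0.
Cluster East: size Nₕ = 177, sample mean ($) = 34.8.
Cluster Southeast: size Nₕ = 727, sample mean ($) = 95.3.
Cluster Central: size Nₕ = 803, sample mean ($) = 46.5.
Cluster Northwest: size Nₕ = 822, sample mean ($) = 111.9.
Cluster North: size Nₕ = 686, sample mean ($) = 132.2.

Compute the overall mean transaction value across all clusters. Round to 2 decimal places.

x̄_st = (Σ Nₕx̄ₕ) / (Σ Nₕ) = (742·97.0 + 177·34.8 + 727·95.3 + 803·46.5 + 822·111.9 + 686·132.2) / 3957
= 367427.2 / 3957 = 92.8550... → 92.85.

92.85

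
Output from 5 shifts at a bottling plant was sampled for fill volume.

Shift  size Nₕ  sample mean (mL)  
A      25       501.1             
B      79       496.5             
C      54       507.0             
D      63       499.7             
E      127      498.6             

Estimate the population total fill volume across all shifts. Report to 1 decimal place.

Estimate total by summing Nₕ·x̄ₕ over strata.
25·501.1 + 79·496.5 + 54·507.0 + 63·499.7 + 127·498.6 = 12527.5 + 39223.5 + 27378 + 31481.1 + 63322.2 = 173932.3.

173932.3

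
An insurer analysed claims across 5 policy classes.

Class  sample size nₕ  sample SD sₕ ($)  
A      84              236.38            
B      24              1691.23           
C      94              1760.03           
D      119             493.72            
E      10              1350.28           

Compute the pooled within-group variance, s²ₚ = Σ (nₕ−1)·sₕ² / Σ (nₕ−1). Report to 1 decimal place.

A: (84−1)·236.38² = 83·55875.5044 = 4637666.8652
B: (24−1)·1691.23² = 23·2860258.9129 = 65785954.9967
C: (94−1)·1760.03² = 93·3097705.6009 = 288086620.8837
D: (119−1)·493.72² = 118·243759.4384 = 28763613.7312
E: (10−1)·1350.28² = 9·1823256.0784 = 16409304.7056
Numerator = 403683161.1824; denominator = Σ(nₕ−1) = 326.
s²ₚ = 403683161.1824/326 = 1238291.905... → 1238291.9.

1238291.9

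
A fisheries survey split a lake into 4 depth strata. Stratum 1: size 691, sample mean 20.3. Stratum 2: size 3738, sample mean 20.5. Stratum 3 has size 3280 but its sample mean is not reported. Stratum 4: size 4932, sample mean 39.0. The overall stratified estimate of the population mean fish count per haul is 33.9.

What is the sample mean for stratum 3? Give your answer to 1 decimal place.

N = 691 + 3738 + 3280 + 4932 = 12641.
Overall total = μ·N = 33.9·12641 = 428529.9.
Subtract the known strata: 691·20.3 + 3738·20.5 + 4932·39.0 = 283004.3.
Remaining total for stratum 3: 428529.9 − 283004.3 = 145525.6.
Divide by its size: 145525.6 / 3280 = 44.368... → 44.4.

44.4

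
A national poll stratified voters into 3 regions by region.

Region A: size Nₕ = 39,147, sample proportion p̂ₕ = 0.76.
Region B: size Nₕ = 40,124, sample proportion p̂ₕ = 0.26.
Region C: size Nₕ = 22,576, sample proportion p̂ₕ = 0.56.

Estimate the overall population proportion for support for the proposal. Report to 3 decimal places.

0.519

N = 39147 + 40124 + 22576 = 101847.
Overall proportion = Σ (Nₕ/N)·p̂ₕ.
Σ Nₕp̂ₕ = 29751.72 + 10432.24 + 12642.56 = 52826.52.
52826.52 / 101847 = 0.51869... → 0.519.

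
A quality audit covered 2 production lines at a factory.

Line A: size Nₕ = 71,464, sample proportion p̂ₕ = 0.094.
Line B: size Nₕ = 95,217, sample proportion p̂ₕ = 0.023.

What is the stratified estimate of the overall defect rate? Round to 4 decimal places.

0.0534

Wₕ = Nₕ/N with N = 166681: 0.4287, 0.5713.
p̂_st = 0.4287·0.094 + 0.5713·0.023 ≈ 0.053441... → 0.0534.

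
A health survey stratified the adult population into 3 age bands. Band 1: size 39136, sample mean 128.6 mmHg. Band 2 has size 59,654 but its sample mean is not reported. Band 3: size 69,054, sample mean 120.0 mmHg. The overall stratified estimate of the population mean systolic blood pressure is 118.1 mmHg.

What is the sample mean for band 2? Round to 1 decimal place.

Σ Nₕx̄ₕ = N·μ, so 59654·x̄_2 = 167844·118.1 − (39136·128.6 + 69054·120.0).
= 19822376.4 − 13319369.6 = 6503006.8.
x̄_2 = 6503006.8 / 59654 = 109.012... → 109.0.

109.0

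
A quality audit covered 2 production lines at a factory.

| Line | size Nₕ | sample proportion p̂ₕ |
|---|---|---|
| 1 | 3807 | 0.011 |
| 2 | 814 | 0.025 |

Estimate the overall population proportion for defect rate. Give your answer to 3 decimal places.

Wₕ = Nₕ/N with N = 4621: 0.8238, 0.1762.
p̂_st = 0.8238·0.011 + 0.1762·0.025 ≈ 0.01347... → 0.013.

0.013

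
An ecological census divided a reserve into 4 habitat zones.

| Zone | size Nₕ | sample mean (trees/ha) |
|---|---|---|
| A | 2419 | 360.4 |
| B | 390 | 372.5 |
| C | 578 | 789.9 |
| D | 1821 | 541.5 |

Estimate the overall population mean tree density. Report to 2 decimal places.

N = 5208; weights Wₕ = Nₕ/N = (0.4645, 0.0749, 0.1110, 0.3497).
x̄_st = Σ Wₕ·x̄ₕ = 0.4645·360.4 + 0.0749·372.5 + 0.1110·789.9 + 0.3497·541.5 ≈ 472.2958...
→ 472.30.

472.30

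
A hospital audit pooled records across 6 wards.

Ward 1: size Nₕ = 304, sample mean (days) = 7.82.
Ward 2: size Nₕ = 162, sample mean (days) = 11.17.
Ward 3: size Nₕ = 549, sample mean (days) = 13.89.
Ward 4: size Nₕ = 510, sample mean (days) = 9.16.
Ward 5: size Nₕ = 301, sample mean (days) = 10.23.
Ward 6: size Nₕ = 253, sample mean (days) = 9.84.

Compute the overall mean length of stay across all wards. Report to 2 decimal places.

10.61

N = 2079; weights Wₕ = Nₕ/N = (0.1462, 0.0779, 0.2641, 0.2453, 0.1448, 0.1217).
x̄_st = Σ Wₕ·x̄ₕ = 0.1462·7.82 + 0.0779·11.17 + 0.2641·13.89 + 0.2453·9.16 + 0.1448·10.23 + 0.1217·9.84 ≈ 10.6074...
→ 10.61.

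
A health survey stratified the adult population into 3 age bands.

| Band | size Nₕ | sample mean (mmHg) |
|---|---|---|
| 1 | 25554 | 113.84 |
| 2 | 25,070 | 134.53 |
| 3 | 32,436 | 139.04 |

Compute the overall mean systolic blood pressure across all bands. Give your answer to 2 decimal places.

129.93

N = 25554 + 25070 + 32436 = 83060.
The stratified mean weights each stratum mean by its population share Nₕ/N.
Σ Nₕx̄ₕ = 25554·113.84 + 25070·134.53 + 32436·139.04 = 2909067.36 + 3372667.1 + 4509901.44 = 10791635.9.
Divide by N: 10791635.9 / 83060 = 129.9258... → 129.93.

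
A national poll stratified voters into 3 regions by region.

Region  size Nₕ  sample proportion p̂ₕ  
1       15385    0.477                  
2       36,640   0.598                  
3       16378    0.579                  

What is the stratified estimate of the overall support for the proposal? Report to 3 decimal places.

Wₕ = Nₕ/N with N = 68403: 0.2249, 0.5356, 0.2394.
p̂_st = 0.2249·0.477 + 0.5356·0.598 + 0.2394·0.579 ≈ 0.56624... → 0.566.

0.566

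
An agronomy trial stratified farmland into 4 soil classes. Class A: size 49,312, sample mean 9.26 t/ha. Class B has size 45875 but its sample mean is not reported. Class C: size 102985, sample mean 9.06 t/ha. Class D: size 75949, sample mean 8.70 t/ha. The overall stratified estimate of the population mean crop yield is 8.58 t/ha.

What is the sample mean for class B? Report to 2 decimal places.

6.57

Σ Nₕx̄ₕ = N·μ, so 45875·x̄_B = 274121·8.58 − (49312·9.26 + 102985·9.06 + 75949·8.70).
= 2351958.18 − 2050429.52 = 301528.66.
x̄_B = 301528.66 / 45875 = 6.5728... → 6.57.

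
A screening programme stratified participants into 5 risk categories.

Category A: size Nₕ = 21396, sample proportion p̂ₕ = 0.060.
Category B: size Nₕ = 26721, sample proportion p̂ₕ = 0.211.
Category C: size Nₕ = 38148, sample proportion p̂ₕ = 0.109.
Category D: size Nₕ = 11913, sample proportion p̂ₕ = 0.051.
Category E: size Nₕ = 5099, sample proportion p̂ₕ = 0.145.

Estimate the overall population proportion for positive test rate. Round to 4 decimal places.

Wₕ = Nₕ/N with N = 103277: 0.2072, 0.2587, 0.3694, 0.1153, 0.0494.
p̂_st = 0.2072·0.060 + 0.2587·0.211 + 0.3694·0.109 + 0.1153·0.051 + 0.0494·0.145 ≈ 0.120326... → 0.1203.

0.1203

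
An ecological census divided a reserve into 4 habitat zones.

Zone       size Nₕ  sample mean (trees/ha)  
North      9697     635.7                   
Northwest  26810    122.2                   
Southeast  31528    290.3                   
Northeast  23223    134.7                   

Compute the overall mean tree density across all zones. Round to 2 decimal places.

N = 9697 + 26810 + 31528 + 23223 = 91258.
Weight each subgroup mean by Nₕ/N and sum.
Σ Nₕx̄ₕ = 9697·635.7 + 26810·122.2 + 31528·290.3 + 23223·134.7 = 6164382.9 + 3276182 + 9152578.4 + 3128138.1 = 21721281.4.
Divide by N: 21721281.4 / 91258 = 238.0206... → 238.02.

238.02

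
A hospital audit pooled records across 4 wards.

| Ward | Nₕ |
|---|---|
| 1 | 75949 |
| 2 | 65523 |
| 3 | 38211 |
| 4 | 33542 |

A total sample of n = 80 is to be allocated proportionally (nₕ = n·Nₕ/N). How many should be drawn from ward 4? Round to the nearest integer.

N = 75949 + 65523 + 38211 + 33542 = 213225.
n_4 = 80·33542/213225 = 12.585... → 13.

13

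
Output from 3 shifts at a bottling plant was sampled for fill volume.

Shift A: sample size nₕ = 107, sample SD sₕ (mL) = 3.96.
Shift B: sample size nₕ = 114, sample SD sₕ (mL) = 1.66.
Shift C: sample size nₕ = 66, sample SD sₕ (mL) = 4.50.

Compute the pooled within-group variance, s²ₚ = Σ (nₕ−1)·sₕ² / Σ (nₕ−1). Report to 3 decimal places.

11.584

Degrees of freedom: 106 + 113 + 65 = 284.
Σ(nₕ−1)sₕ² = 106·15.6816 + 113·2.7556 + 65·20.25 = 3289.8824.
s²ₚ = 3289.8824 / 284 = 11.58409... → 11.584.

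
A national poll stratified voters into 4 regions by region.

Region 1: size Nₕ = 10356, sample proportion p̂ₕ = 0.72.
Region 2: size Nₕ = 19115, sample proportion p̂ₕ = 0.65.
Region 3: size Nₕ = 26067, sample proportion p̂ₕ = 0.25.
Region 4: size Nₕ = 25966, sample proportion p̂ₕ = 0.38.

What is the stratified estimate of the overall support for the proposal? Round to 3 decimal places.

Wₕ = Nₕ/N with N = 81504: 0.1271, 0.2345, 0.3198, 0.3186.
p̂_st = 0.1271·0.72 + 0.2345·0.65 + 0.3198·0.25 + 0.3186·0.38 ≈ 0.44495... → 0.445.

0.445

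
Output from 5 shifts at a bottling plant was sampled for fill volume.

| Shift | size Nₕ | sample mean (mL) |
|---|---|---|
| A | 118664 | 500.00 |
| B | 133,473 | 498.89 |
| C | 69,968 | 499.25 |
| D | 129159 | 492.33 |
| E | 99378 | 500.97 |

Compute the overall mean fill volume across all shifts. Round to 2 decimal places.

N = 118664 + 133473 + 69968 + 129159 + 99378 = 550642.
The stratified mean weights each stratum mean by its population share Nₕ/N.
Σ Nₕx̄ₕ = 118664·500.00 + 133473·498.89 + 69968·499.25 + 129159·492.33 + 99378·500.97 = 59332000 + 66588344.97 + 34931524 + 63588850.47 + 49785396.66 = 274226116.1.
Divide by N: 274226116.1 / 550642 = 498.0116... → 498.01.

498.01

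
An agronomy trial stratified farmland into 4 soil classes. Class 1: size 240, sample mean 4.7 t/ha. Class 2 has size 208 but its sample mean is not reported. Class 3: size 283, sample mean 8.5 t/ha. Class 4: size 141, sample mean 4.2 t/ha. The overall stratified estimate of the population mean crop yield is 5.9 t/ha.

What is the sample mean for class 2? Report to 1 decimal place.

4.9

N = 240 + 208 + 283 + 141 = 872.
Overall total = μ·N = 5.9·872 = 5144.8.
Subtract the known strata: 240·4.7 + 283·8.5 + 141·4.2 = 4125.7.
Remaining total for class 2: 5144.8 − 4125.7 = 1019.1.
Divide by its size: 1019.1 / 208 = 4.900... → 4.9.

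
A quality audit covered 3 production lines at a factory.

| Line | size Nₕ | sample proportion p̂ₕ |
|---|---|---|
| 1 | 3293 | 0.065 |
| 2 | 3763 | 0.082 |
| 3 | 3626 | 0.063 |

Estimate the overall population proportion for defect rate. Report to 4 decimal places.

N = 3293 + 3763 + 3626 = 10682.
Overall proportion = Σ (Nₕ/N)·p̂ₕ.
Σ Nₕp̂ₕ = 214.045 + 308.566 + 228.438 = 751.049.
751.049 / 10682 = 0.070310... → 0.0703.

0.0703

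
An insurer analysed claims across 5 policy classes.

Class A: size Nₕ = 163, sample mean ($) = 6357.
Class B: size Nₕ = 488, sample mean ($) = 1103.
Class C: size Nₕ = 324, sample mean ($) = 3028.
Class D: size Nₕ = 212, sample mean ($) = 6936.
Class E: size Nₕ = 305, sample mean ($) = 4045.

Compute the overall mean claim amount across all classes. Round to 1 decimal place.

3525.3

x̄_st = (Σ Nₕx̄ₕ) / (Σ Nₕ) = (163·6357 + 488·1103 + 324·3028 + 212·6936 + 305·4045) / 1492
= 5259684 / 1492 = 3525.257... → 3525.3.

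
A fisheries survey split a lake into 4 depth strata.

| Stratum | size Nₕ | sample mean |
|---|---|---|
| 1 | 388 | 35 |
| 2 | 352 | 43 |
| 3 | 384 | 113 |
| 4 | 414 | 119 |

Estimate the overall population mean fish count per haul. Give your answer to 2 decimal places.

78.92

N = 1538; weights Wₕ = Nₕ/N = (0.2523, 0.2289, 0.2497, 0.2692).
x̄_st = Σ Wₕ·x̄ₕ = 0.2523·35 + 0.2289·43 + 0.2497·113 + 0.2692·119 ≈ 78.9168...
→ 78.92.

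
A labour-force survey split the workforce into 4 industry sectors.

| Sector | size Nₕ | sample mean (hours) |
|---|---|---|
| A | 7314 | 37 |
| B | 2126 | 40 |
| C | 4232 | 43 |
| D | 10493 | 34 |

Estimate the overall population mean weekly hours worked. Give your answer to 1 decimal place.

N = 7314 + 2126 + 4232 + 10493 = 24165.
The stratified mean weights each stratum mean by its population share Nₕ/N.
Σ Nₕx̄ₕ = 7314·37 + 2126·40 + 4232·43 + 10493·34 = 270618 + 85040 + 181976 + 356762 = 894396.
Divide by N: 894396 / 24165 = 37.012... → 37.0.

37.0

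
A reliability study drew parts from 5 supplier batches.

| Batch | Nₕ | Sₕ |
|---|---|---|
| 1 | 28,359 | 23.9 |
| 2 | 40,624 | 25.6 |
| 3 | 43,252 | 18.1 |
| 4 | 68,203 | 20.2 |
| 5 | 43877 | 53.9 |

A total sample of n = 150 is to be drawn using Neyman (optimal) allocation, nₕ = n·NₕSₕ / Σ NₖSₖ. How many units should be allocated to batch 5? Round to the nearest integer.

57

Σ NₕSₕ = 28359·23.9 + 40624·25.6 + 43252·18.1 + 68203·20.2 + 43877·53.9 = 6243286.6.
Share for 5: 2364970.3/6243286.6 = 0.37880.
n_5 = 150 × 0.37880 = 56.820... → 57.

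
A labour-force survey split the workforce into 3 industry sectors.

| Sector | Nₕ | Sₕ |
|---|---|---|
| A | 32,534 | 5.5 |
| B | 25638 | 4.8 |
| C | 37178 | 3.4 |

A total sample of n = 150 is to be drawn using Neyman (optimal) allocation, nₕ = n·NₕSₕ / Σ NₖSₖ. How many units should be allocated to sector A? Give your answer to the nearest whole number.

Σ NₕSₕ = 32534·5.5 + 25638·4.8 + 37178·3.4 = 428404.6.
Share for A: 178937/428404.6 = 0.41768.
n_A = 150 × 0.41768 = 62.652... → 63.

63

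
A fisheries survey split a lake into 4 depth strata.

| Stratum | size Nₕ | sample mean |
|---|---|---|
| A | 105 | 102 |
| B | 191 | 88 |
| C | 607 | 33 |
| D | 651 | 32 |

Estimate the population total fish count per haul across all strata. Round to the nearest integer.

Population total = Σ Nₕ·x̄ₕ (each stratum's size times its mean).
105·102 + 191·88 + 607·33 + 651·32 = 10710 + 16808 + 20031 + 20832 = 68381.

68381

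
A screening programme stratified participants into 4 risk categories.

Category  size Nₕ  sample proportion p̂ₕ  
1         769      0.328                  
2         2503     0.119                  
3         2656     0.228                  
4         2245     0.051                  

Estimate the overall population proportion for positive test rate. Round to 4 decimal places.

0.1554

N = 769 + 2503 + 2656 + 2245 = 8173.
Overall proportion = Σ (Nₕ/N)·p̂ₕ.
Σ Nₕp̂ₕ = 252.232 + 297.857 + 605.568 + 114.495 = 1270.152.
1270.152 / 8173 = 0.155408... → 0.1554.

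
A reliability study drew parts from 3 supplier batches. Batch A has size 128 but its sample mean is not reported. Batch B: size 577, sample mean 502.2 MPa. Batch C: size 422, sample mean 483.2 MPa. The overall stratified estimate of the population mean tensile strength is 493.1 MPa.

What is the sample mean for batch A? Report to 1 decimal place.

484.7

N = 128 + 577 + 422 = 1127.
Overall total = μ·N = 493.1·1127 = 555723.7.
Subtract the known strata: 577·502.2 + 422·483.2 = 493679.8.
Remaining total for batch A: 555723.7 − 493679.8 = 62043.9.
Divide by its size: 62043.9 / 128 = 484.718... → 484.7.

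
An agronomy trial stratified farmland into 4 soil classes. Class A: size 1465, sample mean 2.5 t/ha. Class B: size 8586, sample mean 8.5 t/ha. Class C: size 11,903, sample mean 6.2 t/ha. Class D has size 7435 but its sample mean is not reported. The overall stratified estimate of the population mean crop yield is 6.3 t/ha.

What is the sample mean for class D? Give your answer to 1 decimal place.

4.7

N = 1465 + 8586 + 11903 + 7435 = 29389.
Overall total = μ·N = 6.3·29389 = 185150.7.
Subtract the known strata: 1465·2.5 + 8586·8.5 + 11903·6.2 = 150442.1.
Remaining total for class D: 185150.7 − 150442.1 = 34708.6.
Divide by its size: 34708.6 / 7435 = 4.668... → 4.7.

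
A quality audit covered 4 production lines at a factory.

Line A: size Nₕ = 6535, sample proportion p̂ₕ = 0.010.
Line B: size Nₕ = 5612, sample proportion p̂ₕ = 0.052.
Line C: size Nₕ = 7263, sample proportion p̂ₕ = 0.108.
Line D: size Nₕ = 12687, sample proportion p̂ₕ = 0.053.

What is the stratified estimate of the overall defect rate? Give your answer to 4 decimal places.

0.0565

N = 6535 + 5612 + 7263 + 12687 = 32097.
Overall proportion = Σ (Nₕ/N)·p̂ₕ.
Σ Nₕp̂ₕ = 65.35 + 291.824 + 784.404 + 672.411 = 1813.989.
1813.989 / 32097 = 0.056516... → 0.0565.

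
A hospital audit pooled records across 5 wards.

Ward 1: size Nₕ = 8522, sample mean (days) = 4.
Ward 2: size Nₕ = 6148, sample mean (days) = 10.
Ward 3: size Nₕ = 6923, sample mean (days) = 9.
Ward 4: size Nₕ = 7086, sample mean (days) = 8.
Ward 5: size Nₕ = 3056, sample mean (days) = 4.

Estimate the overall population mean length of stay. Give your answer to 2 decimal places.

7.15

N = 31735; weights Wₕ = Nₕ/N = (0.2685, 0.1937, 0.2182, 0.2233, 0.0963).
x̄_st = Σ Wₕ·x̄ₕ = 0.2685·4 + 0.1937·10 + 0.2182·9 + 0.2233·8 + 0.0963·4 ≈ 7.1463...
→ 7.15.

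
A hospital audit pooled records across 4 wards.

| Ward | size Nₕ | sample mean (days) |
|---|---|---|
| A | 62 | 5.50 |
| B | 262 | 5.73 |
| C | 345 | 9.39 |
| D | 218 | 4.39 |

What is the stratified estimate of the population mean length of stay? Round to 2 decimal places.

6.81

N = 62 + 262 + 345 + 218 = 887.
The stratified mean weights each stratum mean by its population share Nₕ/N.
Σ Nₕx̄ₕ = 62·5.50 + 262·5.73 + 345·9.39 + 218·4.39 = 341 + 1501.26 + 3239.55 + 957.02 = 6038.83.
Divide by N: 6038.83 / 887 = 6.8082... → 6.81.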